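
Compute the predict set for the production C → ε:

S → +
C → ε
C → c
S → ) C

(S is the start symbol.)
PREDICT(C → ε) = (FIRST(RHS) \ {ε}) ∪ (FOLLOW(C) if ε ∈ FIRST(RHS), i.e. RHS ⇒* ε)
The right-hand side is ε (FIRST(ε) = { ε }), so the predict set is FOLLOW(C) = { $ }
PREDICT(C → ε) = { $ }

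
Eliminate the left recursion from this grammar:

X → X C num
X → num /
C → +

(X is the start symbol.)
X is directly left-recursive. The standard transformation for
  A → A α₁ | ... | A α_m | β₁ | ... | β_n
is
  A  → β₁ A' | ... | β_n A'
  A' → α₁ A' | ... | α_m A' | ε

X → num / becomes X → num / X'
X → X C num becomes X' → C num X'
Add X' → ε

Productions for other non-terminals are unchanged:
  C → +

Resulting grammar:
X → num / X'
X' → C num X'
X' → ε
C → +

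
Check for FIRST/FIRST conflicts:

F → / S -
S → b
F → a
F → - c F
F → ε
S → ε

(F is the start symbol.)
No FIRST/FIRST conflicts.

A FIRST/FIRST conflict occurs when two productions N → α and N → β for the same non-terminal have FIRST(α) ∩ FIRST(β) ≠ ∅ (with ε ∈ FIRST of a nullable right-hand side, so two nullable alternatives also conflict).

Productions for F:
  F → / S -: FIRST = { '/' }
  F → a: FIRST = { 'a' }
  F → - c F: FIRST = { '-' }
  F → ε: FIRST = { ε }
Productions for S:
  S → b: FIRST = { 'b' }
  S → ε: FIRST = { ε }

All alternatives of each non-terminal have pairwise disjoint FIRST sets.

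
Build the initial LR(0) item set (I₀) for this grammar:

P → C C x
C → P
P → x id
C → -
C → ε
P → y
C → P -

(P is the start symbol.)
{ [C → . -], [C → . P -], [C → . P], [C → .], [P → . C C x], [P → . x id], [P → . y], [P' → . P] }

First, augment the grammar with P' → P
I₀ = CLOSURE({ [P' → . P] }):
  [P' → . P] has the dot before P: add [P → . C C x], [P → . x id], [P → . y]
  [P → . C C x] has the dot before C: add [C → . P], [C → . -], [C → .], [C → . P -]
No further items can be added.

I₀ = { [C → . -], [C → . P -], [C → . P], [C → .], [P → . C C x], [P → . x id], [P → . y], [P' → . P] }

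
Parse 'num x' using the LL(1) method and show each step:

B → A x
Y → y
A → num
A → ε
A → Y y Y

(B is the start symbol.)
LL(1) parsing maintains a stack (initially the start symbol over $) and the input. At each step: if the stack top is a terminal, match it against the current input token; if it is a non-terminal N, replace it with the RHS of M[N, lookahead] (the unique production whose predict set contains the lookahead).

Stack is shown with the top on the left.

Stack    Input    Action
------------------------
B $      num x $  output B → A x
A x $    num x $  output A → num
num x $  num x $  match 'num'
x $      x $      match 'x'
$        $        accept

The string is accepted.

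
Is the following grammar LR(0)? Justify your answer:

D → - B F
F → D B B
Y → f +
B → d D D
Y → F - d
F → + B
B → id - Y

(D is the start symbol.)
Yes, the grammar is LR(0)

A grammar is LR(0) if no state in the canonical LR(0) collection has:
  - both a shift item (dot before a terminal) and a complete item (shift-reduce conflict), or
  - two or more complete items (reduce-reduce conflict; the accept item [D' → D .] counts as a complete item here).

Augment with D' → D and build the canonical LR(0) collection (I0 = CLOSURE({[D' → . D]}), then GOTO on every symbol after a dot until no new states appear). It has 21 states:
  I0: { [D → . - B F], [D' → . D] }  — shift
  I1: { [B → . d D D], [B → . id - Y], [D → - . B F] }  — shift
  I2: { [D' → D .] }  — accept
  I3: { [D → - B . F], [D → . - B F], [F → . + B], [F → . D B B] }  — shift
  I4: { [B → d . D D], [D → . - B F] }  — shift
  I5: { [B → id . - Y] }  — shift
  I6: { [B → id - . Y], [D → . - B F], [F → . + B], [F → . D B B], [Y → . F - d], [Y → . f +] }  — shift
  I7: { [B → . d D D], [B → . id - Y], [F → + . B] }  — shift
  I8: { [B → . d D D], [B → . id - Y], [F → D . B B] }  — shift
  I9: { [Y → F . - d] }  — shift
  I10: { [B → id - Y .] }  — reduce
  I11: { [Y → f . +] }  — shift
  I12: { [Y → f + .] }  — reduce
  I13: { [Y → F - . d] }  — shift
  I14: { [Y → F - d .] }  — reduce
  I15: { [B → . d D D], [B → . id - Y], [F → D B . B] }  — shift
  I16: { [F → D B B .] }  — reduce
  I17: { [F → + B .] }  — reduce
  I18: { [B → d D . D], [D → . - B F] }  — shift
  I19: { [B → d D D .] }  — reduce
  I20: { [D → - B F .] }  — reduce

Every state is either a pure shift/goto state or contains exactly one complete item and nothing to shift — no conflicts. The grammar is LR(0).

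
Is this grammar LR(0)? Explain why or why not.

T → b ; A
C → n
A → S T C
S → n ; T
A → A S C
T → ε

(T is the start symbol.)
Augment with T' → T and build the canonical LR(0) collection (I0 = CLOSURE({[T' → . T]}), then GOTO on every symbol after a dot until no new states appear). It has 14 states:
  I0: { [T → . b ; A], [T → .], [T' → . T] }  — shift, reduce
  I1: { [T' → T .] }  — accept
  I2: { [T → b . ; A] }  — shift
  I3: { [A → . A S C], [A → . S T C], [S → . n ; T], [T → b ; . A] }  — shift
  I4: { [A → A . S C], [S → . n ; T], [T → b ; A .] }  — shift, reduce
  I5: { [A → S . T C], [T → . b ; A], [T → .] }  — shift, reduce
  I6: { [S → n . ; T] }  — shift
  I7: { [S → n ; . T], [T → . b ; A], [T → .] }  — shift, reduce
  I8: { [S → n ; T .] }  — reduce
  I9: { [A → S T . C], [C → . n] }  — shift
  I10: { [A → S T C .] }  — reduce
  I11: { [C → n .] }  — reduce
  I12: { [A → A S . C], [C → . n] }  — shift
  I13: { [A → A S C .] }  — reduce

Conflict in state I0:
  Shift-reduce conflict between [T → .] and [T → . b ; A]
So the grammar is NOT LR(0).

Answer: No. Shift-reduce conflict between [T → .] and [T → . b ; A]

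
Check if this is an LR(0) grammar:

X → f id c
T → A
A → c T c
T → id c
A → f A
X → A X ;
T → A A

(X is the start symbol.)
A grammar is LR(0) if no state in the canonical LR(0) collection has:
  - both a shift item (dot before a terminal) and a complete item (shift-reduce conflict), or
  - two or more complete items (reduce-reduce conflict; the accept item [X' → X .] counts as a complete item here).

Augment with X' → X and build the canonical LR(0) collection (I0 = CLOSURE({[X' → . X]}), then GOTO on every symbol after a dot until no new states appear). It has 17 states:
  I0: { [A → . c T c], [A → . f A], [X → . A X ;], [X → . f id c], [X' → . X] }  — shift
  I1: { [A → . c T c], [A → . f A], [X → . A X ;], [X → . f id c], [X → A . X ;] }  — shift
  I2: { [X' → X .] }  — accept
  I3: { [A → . c T c], [A → . f A], [A → c . T c], [T → . A A], [T → . A], [T → . id c] }  — shift
  I4: { [A → . c T c], [A → . f A], [A → f . A], [X → f . id c] }  — shift
  I5: { [A → f A .] }  — reduce
  I6: { [A → . c T c], [A → . f A], [A → f . A] }  — shift
  I7: { [X → f id . c] }  — shift
  I8: { [X → f id c .] }  — reduce
  I9: { [A → . c T c], [A → . f A], [T → A . A], [T → A .] }  — shift, reduce
  I10: { [A → c T . c] }  — shift
  I11: { [T → id . c] }  — shift
  I12: { [T → id c .] }  — reduce
  I13: { [A → c T c .] }  — reduce
  I14: { [T → A A .] }  — reduce
  I15: { [X → A X . ;] }  — shift
  I16: { [X → A X ; .] }  — reduce

Conflict in state I9:
  Shift-reduce conflict between [T → A .] and [A → . c T c]
So the grammar is NOT LR(0).

Answer: No. Shift-reduce conflict between [T → A .] and [A → . c T c]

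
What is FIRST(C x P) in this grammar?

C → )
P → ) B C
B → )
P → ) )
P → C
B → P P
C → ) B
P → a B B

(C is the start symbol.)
FIRST sets of the non-terminals involved (from the grammar, by fixed-point iteration):
  FIRST(C) = { ')' }

To compute FIRST(C x P), process the symbols left to right:
Symbol C is a non-terminal. Add FIRST(C) \ {ε} = { ')' }
C is not nullable (ε ∉ FIRST(C)), so stop here.
FIRST(C x P) = { ')' }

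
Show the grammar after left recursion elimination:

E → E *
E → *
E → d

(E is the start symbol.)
E is directly left-recursive. The standard transformation for
  A → A α₁ | ... | A α_m | β₁ | ... | β_n
is
  A  → β₁ A' | ... | β_n A'
  A' → α₁ A' | ... | α_m A' | ε

E → * becomes E → * E'
E → d becomes E → d E'
E → E * becomes E' → * E'
Add E' → ε

Resulting grammar:
E → * E'
E → d E'
E' → * E'
E' → ε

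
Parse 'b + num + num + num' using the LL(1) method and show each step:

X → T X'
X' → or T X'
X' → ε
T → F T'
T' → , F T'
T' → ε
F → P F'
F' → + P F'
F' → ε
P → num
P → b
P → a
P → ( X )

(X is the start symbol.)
LL(1) parsing maintains a stack (initially the start symbol over $) and the input. At each step: if the stack top is a terminal, match it against the current input token; if it is a non-terminal N, replace it with the RHS of M[N, lookahead] (the unique production whose predict set contains the lookahead).

Stack is shown with the top on the left.

Stack           Input                  Action
---------------------------------------------
X $             b + num + num + num $  output X → T X'
T X' $          b + num + num + num $  output T → F T'
F T' X' $       b + num + num + num $  output F → P F'
P F' T' X' $    b + num + num + num $  output P → b
b F' T' X' $    b + num + num + num $  match 'b'
F' T' X' $      + num + num + num $    output F' → + P F'
+ P F' T' X' $  + num + num + num $    match '+'
P F' T' X' $    num + num + num $      output P → num
num F' T' X' $  num + num + num $      match 'num'
F' T' X' $      + num + num $          output F' → + P F'
+ P F' T' X' $  + num + num $          match '+'
P F' T' X' $    num + num $            output P → num
num F' T' X' $  num + num $            match 'num'
F' T' X' $      + num $                output F' → + P F'
+ P F' T' X' $  + num $                match '+'
P F' T' X' $    num $                  output P → num
num F' T' X' $  num $                  match 'num'
F' T' X' $      $                      output F' → ε
T' X' $         $                      output T' → ε
X' $            $                      output X' → ε
$               $                      accept

The string is accepted.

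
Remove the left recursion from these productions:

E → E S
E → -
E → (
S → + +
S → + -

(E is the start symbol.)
E → - E'
E → ( E'
E' → S E'
E' → ε
S → + +
S → + -

E is directly left-recursive. The standard transformation for
  A → A α₁ | ... | A α_m | β₁ | ... | β_n
is
  A  → β₁ A' | ... | β_n A'
  A' → α₁ A' | ... | α_m A' | ε

E → - becomes E → - E'
E → ( becomes E → ( E'
E → E S becomes E' → S E'
Add E' → ε

Productions for other non-terminals are unchanged:
  S → + +
  S → + -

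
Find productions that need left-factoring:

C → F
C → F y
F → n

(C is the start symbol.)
Yes, C has productions with common prefix 'F'

Left-factoring is needed when two productions for the same non-terminal
share a common prefix on the right-hand side.

Productions for C:
  C → F
  C → F y

Found common prefix 'F' in productions for C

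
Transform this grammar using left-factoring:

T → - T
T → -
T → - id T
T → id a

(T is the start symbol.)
T → - T'
T' → T
T' → ε
T' → id T
T → id a

Left-factoring transforms A → αβ₁ | αβ₂ into A → αA' and A' → β₁ | β₂
(α is the longest common prefix among the alternatives). Repeat until
no nonterminal has two alternatives with a common prefix.

Round 1: T has alternatives sharing prefix '-'. Introduce T': T → - T'
  Add: T' → T
  Add: T' → ε
  Add: T' → id T

No remaining common prefixes — done.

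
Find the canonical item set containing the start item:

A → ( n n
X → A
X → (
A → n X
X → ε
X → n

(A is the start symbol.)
First, augment the grammar with A' → A
I₀ = CLOSURE({ [A' → . A] }):
  [A' → . A] has the dot before A: add [A → . ( n n], [A → . n X]
No further items can be added.

I₀ = { [A → . ( n n], [A → . n X], [A' → . A] }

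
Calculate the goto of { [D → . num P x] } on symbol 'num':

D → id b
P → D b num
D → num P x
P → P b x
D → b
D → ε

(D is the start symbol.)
{ [D → . b], [D → . id b], [D → . num P x], [D → .], [D → num . P x], [P → . D b num], [P → . P b x] }

GOTO(I, 'num') = CLOSURE({ [A → αX.β] : [A → α.Xβ] ∈ I, X = 'num' })

Items with dot before 'num', with the dot advanced:
  [D → . num P x] → [D → num . P x]
Closure of the advanced items:
  [D → num . P x] has the dot before P: add [P → . D b num], [P → . P b x]
  [P → . D b num] has the dot before D: add [D → . id b], [D → . num P x], [D → . b], [D → .]

GOTO = { [D → . b], [D → . id b], [D → . num P x], [D → .], [D → num . P x], [P → . D b num], [P → . P b x] }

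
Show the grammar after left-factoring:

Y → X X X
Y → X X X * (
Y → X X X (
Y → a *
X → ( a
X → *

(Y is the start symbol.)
Y → X X X Y'
Y' → ε
Y' → * (
Y' → (
Y → a *
X → ( a
X → *

Left-factoring transforms A → αβ₁ | αβ₂ into A → αA' and A' → β₁ | β₂
(α is the longest common prefix among the alternatives). Repeat until
no nonterminal has two alternatives with a common prefix.

Round 1: Y has alternatives sharing prefix 'X X X'. Introduce Y': Y → X X X Y'
  Add: Y' → ε
  Add: Y' → * (
  Add: Y' → (

No remaining common prefixes — done.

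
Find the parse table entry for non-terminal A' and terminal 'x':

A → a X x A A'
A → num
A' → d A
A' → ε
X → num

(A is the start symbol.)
To find M[A', 'x'], we find productions for A' where 'x' is in the predict set (PREDICT(N → α) = (FIRST(α) \ {ε}) ∪ (FOLLOW(N) if α ⇒* ε)).

Relevant sets:
  FOLLOW(A') = { $, 'd' }

A' → d A: PREDICT = { 'd' }
A' → ε: PREDICT = { $, 'd' }

M[A', 'x'] is empty (no production applies)

Answer: Empty (error entry)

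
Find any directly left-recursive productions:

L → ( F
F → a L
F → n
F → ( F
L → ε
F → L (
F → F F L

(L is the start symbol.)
Yes, F is left-recursive

Direct left recursion occurs when N → N α for some non-terminal N (the right-hand side begins with the left-hand side itself).

L → ( F: starts with '('
F → a L: starts with a
F → n: starts with n
F → ( F: starts with '('
L → ε: starts with ε
F → L (: starts with L
F → F F L: LEFT RECURSIVE (starts with F)

The grammar has direct left recursion on: F.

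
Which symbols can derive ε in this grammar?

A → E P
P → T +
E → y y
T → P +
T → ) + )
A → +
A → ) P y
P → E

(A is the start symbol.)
None

There are no ε-productions, so no non-terminal can derive ε.
No non-terminals are nullable.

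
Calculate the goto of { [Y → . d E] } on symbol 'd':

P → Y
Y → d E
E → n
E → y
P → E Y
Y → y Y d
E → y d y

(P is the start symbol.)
{ [E → . n], [E → . y d y], [E → . y], [Y → d . E] }

GOTO(I, 'd') = CLOSURE({ [A → αX.β] : [A → α.Xβ] ∈ I, X = 'd' })

Items with dot before 'd', with the dot advanced:
  [Y → . d E] → [Y → d . E]
Closure of the advanced items:
  [Y → d . E] has the dot before E: add [E → . n], [E → . y], [E → . y d y]

GOTO = { [E → . n], [E → . y d y], [E → . y], [Y → d . E] }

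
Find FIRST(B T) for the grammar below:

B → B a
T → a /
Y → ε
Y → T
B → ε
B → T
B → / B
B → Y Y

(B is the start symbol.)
{ '/', 'a' }

FIRST sets of the non-terminals involved (from the grammar, by fixed-point iteration):
  FIRST(B) = { '/', 'a', ε }
  FIRST(T) = { 'a' }

To compute FIRST(B T), process the symbols left to right:
Symbol B is a non-terminal. Add FIRST(B) \ {ε} = { '/', 'a' }
B is nullable (ε ∈ FIRST(B)), continue to the next symbol.
Symbol T is a non-terminal. Add FIRST(T) \ {ε} = { 'a' }
T is not nullable (ε ∉ FIRST(T)), so stop here.
FIRST(B T) = { '/', 'a' }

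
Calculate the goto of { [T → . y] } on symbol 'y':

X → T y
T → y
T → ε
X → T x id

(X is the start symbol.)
GOTO(I, 'y') = CLOSURE({ [A → αX.β] : [A → α.Xβ] ∈ I, X = 'y' })

Items with dot before 'y', with the dot advanced:
  [T → . y] → [T → y .]
Closure adds nothing (no advanced item has the dot before a non-terminal).

GOTO = { [T → y .] }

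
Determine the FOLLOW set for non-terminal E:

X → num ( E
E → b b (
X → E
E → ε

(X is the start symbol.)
To compute FOLLOW(E), find every occurrence of E on a right-hand side N → α E β: add FIRST(β) \ {ε}, and if β is empty or nullable also add FOLLOW(N). Iterate to a fixed point.

In X → num ( E: E is at the end, add FOLLOW(X)
In X → E: E is at the end, add FOLLOW(X)

The FOLLOW sets referred to above (computed the same way, to a fixed point):
  FOLLOW(X) = { $ }

Taking the union: FOLLOW(E) = { $ }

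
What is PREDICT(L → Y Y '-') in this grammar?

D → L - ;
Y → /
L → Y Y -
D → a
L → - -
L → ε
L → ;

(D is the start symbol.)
{ '/' }

PREDICT(L → Y Y '-') = (FIRST(RHS) \ {ε}) ∪ (FOLLOW(L) if ε ∈ FIRST(RHS), i.e. RHS ⇒* ε)
FIRST(Y) = { '/' }
FIRST(Y Y '-') = { '/' }
ε ∉ FIRST(Y Y '-'), so FOLLOW(L) is not added.
PREDICT(L → Y Y '-') = { '/' }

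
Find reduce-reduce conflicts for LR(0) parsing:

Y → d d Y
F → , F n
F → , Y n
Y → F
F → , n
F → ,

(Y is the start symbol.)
No reduce-reduce conflicts

Augment with Y' → Y and build the canonical LR(0) collection (I0 = CLOSURE({[Y' → . Y]}), then GOTO on every symbol after a dot until no new states appear). It has 12 states:
  I0: { [F → . , F n], [F → . , Y n], [F → . , n], [F → . ,], [Y → . F], [Y → . d d Y], [Y' → . Y] }  — shift
  I1: { [F → , . F n], [F → , . Y n], [F → , . n], [F → , .], [F → . , F n], [F → . , Y n], [F → . , n], [F → . ,], [Y → . F], [Y → . d d Y] }  — shift, reduce
  I2: { [Y → F .] }  — reduce
  I3: { [Y' → Y .] }  — accept
  I4: { [Y → d . d Y] }  — shift
  I5: { [F → . , F n], [F → . , Y n], [F → . , n], [F → . ,], [Y → . F], [Y → . d d Y], [Y → d d . Y] }  — shift
  I6: { [Y → d d Y .] }  — reduce
  I7: { [F → , F . n], [Y → F .] }  — shift, reduce
  I8: { [F → , Y . n] }  — shift
  I9: { [F → , n .] }  — reduce
  I10: { [F → , Y n .] }  — reduce
  I11: { [F → , F n .] }  — reduce

No state contains more than one complete item.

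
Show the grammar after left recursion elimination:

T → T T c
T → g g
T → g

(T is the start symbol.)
T → g g T'
T → g T'
T' → T c T'
T' → ε

T is directly left-recursive. The standard transformation for
  A → A α₁ | ... | A α_m | β₁ | ... | β_n
is
  A  → β₁ A' | ... | β_n A'
  A' → α₁ A' | ... | α_m A' | ε

T → g g becomes T → g g T'
T → g becomes T → g T'
T → T T c becomes T' → T c T'
Add T' → ε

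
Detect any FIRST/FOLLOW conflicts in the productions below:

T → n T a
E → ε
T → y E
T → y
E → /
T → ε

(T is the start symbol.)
Nullable non-terminals: E, T.

E: nullable alternative(s) E → ε; FOLLOW(E) = { $, 'a' }
  E → ε: FIRST \ {ε} = { } — this is the only nullable alternative, skip
  E → /: FIRST \ {ε} = { '/' } — disjoint from FOLLOW(E)

T: nullable alternative(s) T → ε; FOLLOW(T) = { $, 'a' }
  T → n T a: FIRST \ {ε} = { 'n' } — disjoint from FOLLOW(T)
  T → y E: FIRST \ {ε} = { 'y' } — disjoint from FOLLOW(T)
  T → y: FIRST \ {ε} = { 'y' } — disjoint from FOLLOW(T)
  T → ε: FIRST \ {ε} = { } — this is the only nullable alternative, skip

No FIRST/FOLLOW conflicts found.

Answer: No FIRST/FOLLOW conflicts.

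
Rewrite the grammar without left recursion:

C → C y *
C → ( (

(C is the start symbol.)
C is directly left-recursive. The standard transformation for
  A → A α₁ | ... | A α_m | β₁ | ... | β_n
is
  A  → β₁ A' | ... | β_n A'
  A' → α₁ A' | ... | α_m A' | ε

C → ( ( becomes C → ( ( C'
C → C y * becomes C' → y * C'
Add C' → ε

Resulting grammar:
C → ( ( C'
C' → y * C'
C' → ε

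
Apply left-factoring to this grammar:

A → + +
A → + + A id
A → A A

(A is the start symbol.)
A → + + A'
A' → ε
A' → A id
A → A A

Left-factoring transforms A → αβ₁ | αβ₂ into A → αA' and A' → β₁ | β₂
(α is the longest common prefix among the alternatives). Repeat until
no nonterminal has two alternatives with a common prefix.

Round 1: A has alternatives sharing prefix '+ +'. Introduce A': A → + + A'
  Add: A' → ε
  Add: A' → A id

No remaining common prefixes — done.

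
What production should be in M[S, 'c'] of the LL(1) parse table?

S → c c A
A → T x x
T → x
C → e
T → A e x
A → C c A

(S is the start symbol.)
S → c c A

To find M[S, 'c'], we find productions for S where 'c' is in the predict set (PREDICT(N → α) = (FIRST(α) \ {ε}) ∪ (FOLLOW(N) if α ⇒* ε)).

S → c c A: PREDICT = { 'c' }
  'c' is in predict set, so this production goes in M[S, 'c']

M[S, 'c'] = S → c c A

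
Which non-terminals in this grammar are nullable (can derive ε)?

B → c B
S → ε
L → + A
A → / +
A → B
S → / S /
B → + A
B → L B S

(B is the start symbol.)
{ 'S' }

A non-terminal is nullable if it can derive ε (the empty string): either it has an ε-production, or it has a production whose right-hand side consists entirely of nullable non-terminals.

ε-productions: S → ε
So S is immediately nullable.
No further non-terminal can be added: every production for the remaining non-terminals contains a terminal or a non-nullable non-terminal.
Nullable = { 'S' }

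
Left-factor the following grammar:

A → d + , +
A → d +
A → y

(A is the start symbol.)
Left-factoring transforms A → αβ₁ | αβ₂ into A → αA' and A' → β₁ | β₂
(α is the longest common prefix among the alternatives). Repeat until
no nonterminal has two alternatives with a common prefix.

Round 1: A has alternatives sharing prefix 'd +'. Introduce A': A → d + A'
  Add: A' → , +
  Add: A' → ε

No remaining common prefixes — done.

Resulting grammar:
A → d + A'
A' → , +
A' → ε
A → y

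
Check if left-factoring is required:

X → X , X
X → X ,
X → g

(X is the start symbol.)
Left-factoring is needed when two productions for the same non-terminal
share a common prefix on the right-hand side.

Productions for X:
  X → X , X
  X → X ,
  X → g

Found common prefix 'X ,' in productions for X

Answer: Yes, X has productions with common prefix 'X ,'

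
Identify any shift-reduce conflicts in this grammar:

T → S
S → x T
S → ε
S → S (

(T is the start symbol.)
A shift-reduce conflict occurs when an LR(0) state has both:
  - a complete (reduce) item [A → α .] (dot at the end), and
  - a shift item [B → β . c γ] (dot before a terminal).

Augment with T' → T and build the canonical LR(0) collection (I0 = CLOSURE({[T' → . T]}), then GOTO on every symbol after a dot until no new states appear). It has 6 states:
  I0: { [S → . S (], [S → . x T], [S → .], [T → . S], [T' → . T] }  — shift, reduce
  I1: { [S → S . (], [T → S .] }  — shift, reduce
  I2: { [T' → T .] }  — accept
  I3: { [S → . S (], [S → . x T], [S → .], [S → x . T], [T → . S] }  — shift, reduce
  I4: { [S → x T .] }  — reduce
  I5: { [S → S ( .] }  — reduce

I0 contains reduce item [S → .] and shift item [S → . x T] — shift-reduce conflict.
I1 contains reduce item [T → S .] and shift item [S → S . (] — shift-reduce conflict.
I3 contains reduce item [S → .] and shift item [S → . x T] — shift-reduce conflict.

Answer: Yes — I0: [S → .] vs [S → . x T]; I1: [T → S .] vs [S → S . (]; I3: [S → .] vs [S → . x T]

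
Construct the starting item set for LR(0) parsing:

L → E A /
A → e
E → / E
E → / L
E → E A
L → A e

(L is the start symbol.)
{ [A → . e], [E → . / E], [E → . / L], [E → . E A], [L → . A e], [L → . E A /], [L' → . L] }

First, augment the grammar with L' → L
I₀ = CLOSURE({ [L' → . L] }):
  [L' → . L] has the dot before L: add [L → . E A /], [L → . A e]
  [L → . E A /] has the dot before E: add [E → . / E], [E → . / L], [E → . E A]
  [L → . A e] has the dot before A: add [A → . e]
No further items can be added.

I₀ = { [A → . e], [E → . / E], [E → . / L], [E → . E A], [L → . A e], [L → . E A /], [L' → . L] }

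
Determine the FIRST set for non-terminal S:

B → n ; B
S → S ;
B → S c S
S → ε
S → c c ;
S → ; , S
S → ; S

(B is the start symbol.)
To compute FIRST(S), examine every production with S on the left-hand side, reading each right-hand side left to right until a non-nullable symbol is reached.

From S → S ;:
  - S is the symbol being defined: contributes nothing new
    S is nullable, so continue to the next symbol
  - ';' is a terminal: add ';' and stop
From S → ε:
  - ε-production, so ε ∈ FIRST(S)
From S → c c ;:
  - c is a terminal: add 'c' and stop
From S → ; , S:
  - ';' is a terminal: add ';' and stop
From S → ; S:
  - ';' is a terminal: add ';' and stop

Collecting: FIRST(S) = { ';', 'c', ε }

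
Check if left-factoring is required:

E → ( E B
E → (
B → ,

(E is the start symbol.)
Yes, E has productions with common prefix '('

Left-factoring is needed when two productions for the same non-terminal
share a common prefix on the right-hand side.

Productions for E:
  E → ( E B
  E → (

Found common prefix '(' in productions for E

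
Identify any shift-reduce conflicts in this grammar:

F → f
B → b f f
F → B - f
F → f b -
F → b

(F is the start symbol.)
Yes — I3: [F → b .] vs [B → b . f f]; I4: [F → f .] vs [F → f . b -]

Augment with F' → F and build the canonical LR(0) collection (I0 = CLOSURE({[F' → . F]}), then GOTO on every symbol after a dot until no new states appear). It has 11 states:
  I0: { [B → . b f f], [F → . B - f], [F → . b], [F → . f b -], [F → . f], [F' → . F] }  — shift
  I1: { [F → B . - f] }  — shift
  I2: { [F' → F .] }  — accept
  I3: { [B → b . f f], [F → b .] }  — shift, reduce
  I4: { [F → f . b -], [F → f .] }  — shift, reduce
  I5: { [F → f b . -] }  — shift
  I6: { [F → f b - .] }  — reduce
  I7: { [B → b f . f] }  — shift
  I8: { [B → b f f .] }  — reduce
  I9: { [F → B - . f] }  — shift
  I10: { [F → B - f .] }  — reduce

I3 contains reduce item [F → b .] and shift item [B → b . f f] — shift-reduce conflict.
I4 contains reduce item [F → f .] and shift item [F → f . b -] — shift-reduce conflict.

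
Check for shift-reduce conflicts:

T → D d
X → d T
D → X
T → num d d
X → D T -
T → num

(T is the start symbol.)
Yes — I5: [T → num .] vs [T → num . d d]; I10: [T → D d .] vs [T → . num]

A shift-reduce conflict occurs when an LR(0) state has both:
  - a complete (reduce) item [A → α .] (dot at the end), and
  - a shift item [B → β . c γ] (dot before a terminal).

Augment with T' → T and build the canonical LR(0) collection (I0 = CLOSURE({[T' → . T]}), then GOTO on every symbol after a dot until no new states appear). It has 12 states:
  I0: { [D → . X], [T → . D d], [T → . num d d], [T → . num], [T' → . T], [X → . D T -], [X → . d T] }  — shift
  I1: { [D → . X], [T → . D d], [T → . num d d], [T → . num], [T → D . d], [X → . D T -], [X → . d T], [X → D . T -] }  — shift
  I2: { [T' → T .] }  — accept
  I3: { [D → X .] }  — reduce
  I4: { [D → . X], [T → . D d], [T → . num d d], [T → . num], [X → . D T -], [X → . d T], [X → d . T] }  — shift
  I5: { [T → num . d d], [T → num .] }  — shift, reduce
  I6: { [T → num d . d] }  — shift
  I7: { [T → num d d .] }  — reduce
  I8: { [X → d T .] }  — reduce
  I9: { [X → D T . -] }  — shift
  I10: { [D → . X], [T → . D d], [T → . num d d], [T → . num], [T → D d .], [X → . D T -], [X → . d T], [X → d . T] }  — shift, reduce
  I11: { [X → D T - .] }  — reduce

I5 contains reduce item [T → num .] and shift item [T → num . d d] — shift-reduce conflict.
I10 contains reduce item [T → D d .] and shift items [T → . num], [T → . num d d], [X → . d T] — shift-reduce conflict.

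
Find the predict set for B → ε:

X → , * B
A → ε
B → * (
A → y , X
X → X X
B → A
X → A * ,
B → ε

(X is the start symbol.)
PREDICT(B → ε) = (FIRST(RHS) \ {ε}) ∪ (FOLLOW(B) if ε ∈ FIRST(RHS), i.e. RHS ⇒* ε)
The right-hand side is ε (FIRST(ε) = { ε }), so the predict set is FOLLOW(B) = { $, '*', ',', 'y' }
PREDICT(B → ε) = { $, '*', ',', 'y' }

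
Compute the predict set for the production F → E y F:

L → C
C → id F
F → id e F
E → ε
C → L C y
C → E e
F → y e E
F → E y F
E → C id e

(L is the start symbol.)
PREDICT(F → E y F) = (FIRST(RHS) \ {ε}) ∪ (FOLLOW(F) if ε ∈ FIRST(RHS), i.e. RHS ⇒* ε)
FIRST(E) = { 'e', 'id', ε }
FIRST(E y F) = { 'e', 'id', 'y' }
ε ∉ FIRST(E y F), so FOLLOW(F) is not added.
PREDICT(F → E y F) = { 'e', 'id', 'y' }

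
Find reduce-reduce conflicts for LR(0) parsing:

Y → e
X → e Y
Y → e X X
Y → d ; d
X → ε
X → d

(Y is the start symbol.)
Yes — I3: [X → .] vs [Y → e .]

A reduce-reduce conflict occurs when an LR(0) state has two complete items [A → α .] and [B → β .] — both call for a reduction, and with no lookahead the parser cannot choose between them.

Augment with Y' → Y and build the canonical LR(0) collection (I0 = CLOSURE({[Y' → . Y]}), then GOTO on every symbol after a dot until no new states appear). It has 11 states:
  I0: { [Y → . d ; d], [Y → . e X X], [Y → . e], [Y' → . Y] }  — shift
  I1: { [Y' → Y .] }  — accept
  I2: { [Y → d . ; d] }  — shift
  I3: { [X → . d], [X → . e Y], [X → .], [Y → e . X X], [Y → e .] }  — shift, 2 reduces
  I4: { [X → . d], [X → . e Y], [X → .], [Y → e X . X] }  — shift, reduce
  I5: { [X → d .] }  — reduce
  I6: { [X → e . Y], [Y → . d ; d], [Y → . e X X], [Y → . e] }  — shift
  I7: { [X → e Y .] }  — reduce
  I8: { [Y → e X X .] }  — reduce
  I9: { [Y → d ; . d] }  — shift
  I10: { [Y → d ; d .] }  — reduce

I3 contains complete items [X → .], [Y → e .] — reduce-reduce conflict.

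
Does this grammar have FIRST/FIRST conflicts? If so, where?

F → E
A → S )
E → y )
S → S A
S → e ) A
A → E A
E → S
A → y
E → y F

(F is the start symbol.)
A FIRST/FIRST conflict occurs when two productions N → α and N → β for the same non-terminal have FIRST(α) ∩ FIRST(β) ≠ ∅ (with ε ∈ FIRST of a nullable right-hand side, so two nullable alternatives also conflict).

FIRST sets of the non-terminals at (or reachable through a nullable prefix from) the front of some alternative:
  FIRST(S) = { 'e' }
  FIRST(E) = { 'e', 'y' }

Productions for A:
  A → S ): FIRST = { 'e' }
  A → E A: FIRST = { 'e', 'y' }
  A → y: FIRST = { 'y' }
Productions for E:
  E → y ): FIRST = { 'y' }
  E → S: FIRST = { 'e' }
  E → y F: FIRST = { 'y' }
Productions for S:
  S → S A: FIRST = { 'e' }
  S → e ) A: FIRST = { 'e' }
F has only one production, so no FIRST/FIRST conflict is possible there.

Conflict for A: A → S ) and A → E A
  Overlap: { 'e' }
Conflict for A: A → E A and A → y
  Overlap: { 'y' }
Conflict for E: E → y ) and E → y F
  Overlap: { 'y' }
Conflict for S: S → S A and S → e ) A
  Overlap: { 'e' }

Answer: Yes. A → S ')' / A → E A on { 'e' }; A → E A / A → y on { 'y' }; E → y ')' / E → y F on { 'y' }; S → S A / S → e ')' A on { 'e' }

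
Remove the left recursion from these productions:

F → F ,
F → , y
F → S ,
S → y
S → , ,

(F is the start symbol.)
F → , y F'
F → S , F'
F' → , F'
F' → ε
S → y
S → , ,

F is directly left-recursive. The standard transformation for
  A → A α₁ | ... | A α_m | β₁ | ... | β_n
is
  A  → β₁ A' | ... | β_n A'
  A' → α₁ A' | ... | α_m A' | ε

F → , y becomes F → , y F'
F → S , becomes F → S , F'
F → F , becomes F' → , F'
Add F' → ε

Productions for other non-terminals are unchanged:
  S → y
  S → , ,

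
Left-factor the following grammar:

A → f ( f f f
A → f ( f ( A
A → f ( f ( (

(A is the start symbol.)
Left-factoring transforms A → αβ₁ | αβ₂ into A → αA' and A' → β₁ | β₂
(α is the longest common prefix among the alternatives). Repeat until
no nonterminal has two alternatives with a common prefix.

Round 1: A has alternatives sharing prefix 'f ( f'. Introduce A': A → f ( f A'
  Add: A' → f f
  Add: A' → ( A
  Add: A' → ( (

Round 2: A' has alternatives sharing prefix '('. Introduce A'': A' → ( A''
  Add: A'' → A
  Add: A'' → (

No remaining common prefixes — done.

Resulting grammar:
A → f ( f A'
A' → f f
A' → ( A''
A'' → A
A'' → (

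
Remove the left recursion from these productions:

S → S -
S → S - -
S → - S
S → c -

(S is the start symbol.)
S is directly left-recursive. The standard transformation for
  A → A α₁ | ... | A α_m | β₁ | ... | β_n
is
  A  → β₁ A' | ... | β_n A'
  A' → α₁ A' | ... | α_m A' | ε

S → - S becomes S → - S S'
S → c - becomes S → c - S'
S → S - becomes S' → - S'
S → S - - becomes S' → - - S'
Add S' → ε

Resulting grammar:
S → - S S'
S → c - S'
S' → - S'
S' → - - S'
S' → ε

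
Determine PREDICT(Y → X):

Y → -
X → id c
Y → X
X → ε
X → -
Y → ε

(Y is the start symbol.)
{ $, '-', 'id' }

PREDICT(Y → X) = (FIRST(RHS) \ {ε}) ∪ (FOLLOW(Y) if ε ∈ FIRST(RHS), i.e. RHS ⇒* ε)
FIRST(X) = { '-', 'id', ε }
FIRST(X) = { '-', 'id', ε }
ε ∈ FIRST(X) (the right-hand side is nullable), so add FOLLOW(Y) = { $ }
PREDICT(Y → X) = { $, '-', 'id' }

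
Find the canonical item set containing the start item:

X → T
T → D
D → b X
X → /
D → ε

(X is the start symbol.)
{ [D → . b X], [D → .], [T → . D], [X → . /], [X → . T], [X' → . X] }

First, augment the grammar with X' → X
I₀ = CLOSURE({ [X' → . X] }):
  [X' → . X] has the dot before X: add [X → . T], [X → . /]
  [X → . T] has the dot before T: add [T → . D]
  [T → . D] has the dot before D: add [D → . b X], [D → .]
No further items can be added.

I₀ = { [D → . b X], [D → .], [T → . D], [X → . /], [X → . T], [X' → . X] }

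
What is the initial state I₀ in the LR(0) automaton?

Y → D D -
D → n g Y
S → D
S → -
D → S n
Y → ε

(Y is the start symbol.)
First, augment the grammar with Y' → Y
I₀ = CLOSURE({ [Y' → . Y] }):
  [Y' → . Y] has the dot before Y: add [Y → . D D -], [Y → .]
  [Y → . D D -] has the dot before D: add [D → . n g Y], [D → . S n]
  [D → . S n] has the dot before S: add [S → . D], [S → . -]
No further items can be added.

I₀ = { [D → . S n], [D → . n g Y], [S → . -], [S → . D], [Y → . D D -], [Y → .], [Y' → . Y] }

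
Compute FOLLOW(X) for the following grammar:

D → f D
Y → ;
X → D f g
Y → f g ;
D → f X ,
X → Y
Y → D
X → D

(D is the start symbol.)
In D → f X ,: X is followed by ',', add FIRST(',') \ {ε} = { ',' }

Taking the union: FOLLOW(X) = { ',' }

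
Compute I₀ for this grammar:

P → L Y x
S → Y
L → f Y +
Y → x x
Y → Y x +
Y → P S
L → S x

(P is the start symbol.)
{ [L → . S x], [L → . f Y +], [P → . L Y x], [P' → . P], [S → . Y], [Y → . P S], [Y → . Y x +], [Y → . x x] }

First, augment the grammar with P' → P
I₀ = CLOSURE({ [P' → . P] }):
  [P' → . P] has the dot before P: add [P → . L Y x]
  [P → . L Y x] has the dot before L: add [L → . f Y +], [L → . S x]
  [L → . S x] has the dot before S: add [S → . Y]
  [S → . Y] has the dot before Y: add [Y → . x x], [Y → . Y x +], [Y → . P S]
No further items can be added.

I₀ = { [L → . S x], [L → . f Y +], [P → . L Y x], [P' → . P], [S → . Y], [Y → . P S], [Y → . Y x +], [Y → . x x] }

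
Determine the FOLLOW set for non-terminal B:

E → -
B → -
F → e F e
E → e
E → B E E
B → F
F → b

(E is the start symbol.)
In E → B E E: B is followed by E E, add FIRST(E E) \ {ε} = { '-', 'b', 'e' }

Taking the union: FOLLOW(B) = { '-', 'b', 'e' }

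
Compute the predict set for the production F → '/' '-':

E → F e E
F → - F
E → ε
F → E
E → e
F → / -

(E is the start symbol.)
{ '/' }

PREDICT(F → '/' '-') = (FIRST(RHS) \ {ε}) ∪ (FOLLOW(F) if ε ∈ FIRST(RHS), i.e. RHS ⇒* ε)
FIRST('/' '-') = { '/' }
ε ∉ FIRST('/' '-'), so FOLLOW(F) is not added.
PREDICT(F → '/' '-') = { '/' }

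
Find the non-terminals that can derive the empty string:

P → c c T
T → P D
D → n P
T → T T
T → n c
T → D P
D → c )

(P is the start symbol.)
There are no ε-productions, so no non-terminal can derive ε.
No non-terminals are nullable.

Answer: None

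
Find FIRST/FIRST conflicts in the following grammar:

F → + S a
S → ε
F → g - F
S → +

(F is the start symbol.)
A FIRST/FIRST conflict occurs when two productions N → α and N → β for the same non-terminal have FIRST(α) ∩ FIRST(β) ≠ ∅ (with ε ∈ FIRST of a nullable right-hand side, so two nullable alternatives also conflict).

Productions for F:
  F → + S a: FIRST = { '+' }
  F → g - F: FIRST = { 'g' }
Productions for S:
  S → ε: FIRST = { ε }
  S → +: FIRST = { '+' }

All alternatives of each non-terminal have pairwise disjoint FIRST sets.

Answer: No FIRST/FIRST conflicts.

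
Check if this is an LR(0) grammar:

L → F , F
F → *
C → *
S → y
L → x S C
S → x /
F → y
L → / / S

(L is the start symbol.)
Yes, the grammar is LR(0)

A grammar is LR(0) if no state in the canonical LR(0) collection has:
  - both a shift item (dot before a terminal) and a complete item (shift-reduce conflict), or
  - two or more complete items (reduce-reduce conflict; the accept item [L' → L .] counts as a complete item here).

Augment with L' → L and build the canonical LR(0) collection (I0 = CLOSURE({[L' → . L]}), then GOTO on every symbol after a dot until no new states appear). It has 17 states:
  I0: { [F → . *], [F → . y], [L → . / / S], [L → . F , F], [L → . x S C], [L' → . L] }  — shift
  I1: { [F → * .] }  — reduce
  I2: { [L → / . / S] }  — shift
  I3: { [L → F . , F] }  — shift
  I4: { [L' → L .] }  — accept
  I5: { [L → x . S C], [S → . x /], [S → . y] }  — shift
  I6: { [F → y .] }  — reduce
  I7: { [C → . *], [L → x S . C] }  — shift
  I8: { [S → x . /] }  — shift
  I9: { [S → y .] }  — reduce
  I10: { [S → x / .] }  — reduce
  I11: { [C → * .] }  — reduce
  I12: { [L → x S C .] }  — reduce
  I13: { [F → . *], [F → . y], [L → F , . F] }  — shift
  I14: { [L → F , F .] }  — reduce
  I15: { [L → / / . S], [S → . x /], [S → . y] }  — shift
  I16: { [L → / / S .] }  — reduce

Every state is either a pure shift/goto state or contains exactly one complete item and nothing to shift — no conflicts. The grammar is LR(0).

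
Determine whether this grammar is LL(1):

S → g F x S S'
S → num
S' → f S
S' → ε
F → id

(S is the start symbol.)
Relevant sets:
  FOLLOW(S') = { $, 'f' }

For S:
  PREDICT(S → g F x S S') = { 'g' }
  PREDICT(S → num) = { 'num' }
For S':
  PREDICT(S' → f S) = { 'f' }
  PREDICT(S' → ε) = { $, 'f' }
F has a single production, so nothing to check there.

Conflict found: Predict set conflict for S': { 'f' }
The grammar is NOT LL(1).

Answer: No. Predict set conflict for S': { 'f' }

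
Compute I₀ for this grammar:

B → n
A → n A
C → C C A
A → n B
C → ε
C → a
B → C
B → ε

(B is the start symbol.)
{ [B → . C], [B → . n], [B → .], [B' → . B], [C → . C C A], [C → . a], [C → .] }

First, augment the grammar with B' → B
I₀ = CLOSURE({ [B' → . B] }):
  [B' → . B] has the dot before B: add [B → . n], [B → . C], [B → .]
  [B → . C] has the dot before C: add [C → . C C A], [C → .], [C → . a]
No further items can be added.

I₀ = { [B → . C], [B → . n], [B → .], [B' → . B], [C → . C C A], [C → . a], [C → .] }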